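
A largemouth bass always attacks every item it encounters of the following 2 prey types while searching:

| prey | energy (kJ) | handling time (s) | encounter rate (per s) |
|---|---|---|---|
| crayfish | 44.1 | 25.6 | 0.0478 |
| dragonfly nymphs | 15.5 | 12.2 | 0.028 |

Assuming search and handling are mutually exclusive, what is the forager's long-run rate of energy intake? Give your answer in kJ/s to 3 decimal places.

0.991 kJ/s

R = Σλ_iE_i / (1 + Σλ_ih_i)
Numerator: 0.0478×44.1 + 0.028×15.5 = 2.542
Denominator: 1 + 0.0478×25.6 + 0.028×12.2 = 2.565
R = 2.542/2.565 = 0.9909 kJ/s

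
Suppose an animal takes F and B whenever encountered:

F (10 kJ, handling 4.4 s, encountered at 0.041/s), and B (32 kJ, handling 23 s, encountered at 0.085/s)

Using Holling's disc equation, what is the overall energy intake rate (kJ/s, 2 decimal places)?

1.00 kJ/s

R = Σλ_iE_i / (1 + Σλ_ih_i)
Numerator: 0.041×10 + 0.085×32 = 3.13
Denominator: 1 + 0.041×4.4 + 0.085×23 = 3.135
R = 3.13/3.135 = 0.9983 kJ/s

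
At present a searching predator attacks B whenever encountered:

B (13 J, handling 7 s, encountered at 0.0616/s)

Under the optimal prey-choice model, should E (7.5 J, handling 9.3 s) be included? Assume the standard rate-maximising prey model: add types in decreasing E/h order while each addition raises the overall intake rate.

Yes

On B alone, R = ΣλE/(1+Σλh) = 0.8008/1.431 = 0.5595 J/s.
Profitability of E: 7.5/9.3 = 0.8065 J/s.
0.8065 > 0.5595, so adding E raises the average — include it.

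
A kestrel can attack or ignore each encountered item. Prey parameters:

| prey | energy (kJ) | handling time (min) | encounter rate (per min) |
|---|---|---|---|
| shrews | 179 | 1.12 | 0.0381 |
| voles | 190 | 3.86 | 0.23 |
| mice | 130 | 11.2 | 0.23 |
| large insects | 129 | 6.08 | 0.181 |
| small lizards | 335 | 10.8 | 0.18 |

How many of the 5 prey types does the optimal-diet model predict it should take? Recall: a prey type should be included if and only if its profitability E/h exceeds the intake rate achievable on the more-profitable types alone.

Profitabilities (E/h, kJ/min): shrews 160, voles 49.2, small lizards 31, large insects 21.2, mice 11.6. Add prey in this order while the next type's profitability exceeds the intake rate on those already taken.
Rate on top 1: 6.541. voles: 49.2 > 6.541 → include.
Rate on top 2: 26.17. small lizards: 31 > 26.17 → include.
Rate on top 3: 28.6. large insects: 21.2 < 28.6 → exclude; stop.
Optimal diet: shrews, voles, small lizards — 3 of 5 types.

3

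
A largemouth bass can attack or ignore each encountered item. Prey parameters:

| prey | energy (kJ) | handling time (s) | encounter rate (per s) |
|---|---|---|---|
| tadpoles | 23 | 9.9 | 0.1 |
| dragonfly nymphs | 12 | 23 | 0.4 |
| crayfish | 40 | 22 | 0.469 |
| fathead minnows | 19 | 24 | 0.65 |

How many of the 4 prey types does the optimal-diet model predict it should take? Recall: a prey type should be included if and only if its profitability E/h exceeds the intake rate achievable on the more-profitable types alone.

2

E/h in descending order: tadpoles 2.32, crayfish 1.82, fathead minnows 0.792, dragonfly nymphs 0.522 kJ/s. The optimal diet is the largest prefix of this list for which every included type satisfies E_i/h_i > R on the types above it.
Rate on top 1: 1.156. crayfish: 1.82 > 1.156 → include.
Rate on top 2: 1.711. fathead minnows: 0.792 < 1.711 → exclude; stop.
Optimal diet: tadpoles, crayfish — 2 of 4 types.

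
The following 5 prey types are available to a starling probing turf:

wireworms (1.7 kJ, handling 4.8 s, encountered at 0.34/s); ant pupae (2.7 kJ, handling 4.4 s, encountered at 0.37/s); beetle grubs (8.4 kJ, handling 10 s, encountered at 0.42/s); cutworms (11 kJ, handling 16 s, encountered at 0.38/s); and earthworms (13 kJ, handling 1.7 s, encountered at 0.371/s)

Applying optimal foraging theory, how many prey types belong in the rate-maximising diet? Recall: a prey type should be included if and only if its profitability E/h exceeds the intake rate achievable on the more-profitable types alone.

1

E/h in descending order: earthworms 7.65, beetle grubs 0.84, cutworms 0.688, ant pupae 0.614, wireworms 0.354 kJ/s. The optimal diet is the largest prefix of this list for which every included type satisfies E_i/h_i > R on the types above it.
Rate on top 1: 2.958. beetle grubs: 0.84 < 2.958 → exclude; stop.
Optimal diet: earthworms — 1 of 5 types.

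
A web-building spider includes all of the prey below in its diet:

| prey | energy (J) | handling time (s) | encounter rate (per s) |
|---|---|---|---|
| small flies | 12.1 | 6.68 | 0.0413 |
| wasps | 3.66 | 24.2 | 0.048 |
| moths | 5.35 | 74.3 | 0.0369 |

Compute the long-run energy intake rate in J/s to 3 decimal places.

R = Σλ_iE_i / (1 + Σλ_ih_i)
Numerator: 0.0413×12.1 + 0.048×3.66 + 0.0369×5.35 = 0.8728
Denominator: 1 + 0.0413×6.68 + 0.048×24.2 + 0.0369×74.3 = 5.179
R = 0.8728/5.179 = 0.1685 J/s

0.169 J/s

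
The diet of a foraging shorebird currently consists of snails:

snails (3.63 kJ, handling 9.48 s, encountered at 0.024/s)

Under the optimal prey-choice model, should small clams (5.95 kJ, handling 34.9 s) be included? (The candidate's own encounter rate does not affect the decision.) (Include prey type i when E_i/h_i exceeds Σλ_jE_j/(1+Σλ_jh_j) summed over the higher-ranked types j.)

Current rate: (0.024×3.63)/(1 + 0.024×9.48) = 0.07097 kJ/s.
Profitability of small clams: 5.95/34.9 = 0.1705 kJ/s.
Since 0.1705 > R, including small clams increases the long-run rate.

Yes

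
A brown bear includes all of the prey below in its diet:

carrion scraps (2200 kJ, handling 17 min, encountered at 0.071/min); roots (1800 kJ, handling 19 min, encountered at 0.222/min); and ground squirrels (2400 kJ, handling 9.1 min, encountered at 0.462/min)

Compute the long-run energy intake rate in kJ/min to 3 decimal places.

R = (0.071×2200 + 0.222×1800 + 0.462×2400) / (1 + 0.071×17 + 0.222×19 + 0.462×9.1) = 1665/10.63 = 156.6 kJ/min.

156.606 kJ/min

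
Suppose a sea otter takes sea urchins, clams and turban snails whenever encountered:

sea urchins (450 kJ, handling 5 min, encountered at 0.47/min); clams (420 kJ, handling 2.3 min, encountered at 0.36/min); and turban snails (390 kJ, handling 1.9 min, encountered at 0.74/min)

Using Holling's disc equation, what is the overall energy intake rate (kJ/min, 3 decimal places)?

Energy encountered per unit search time: 0.47×450 + 0.36×420 + 0.74×390 = 651.3 kJ/min.
Handling time per unit search time: 0.47×5 + 0.36×2.3 + 0.74×1.9 = 4.584.
Rate = 651.3/(1 + 4.584) = 116.6 kJ/min.

116.637 kJ/min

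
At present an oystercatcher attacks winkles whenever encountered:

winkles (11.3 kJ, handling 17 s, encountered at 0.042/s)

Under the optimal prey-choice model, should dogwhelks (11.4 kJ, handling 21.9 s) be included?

Yes

Current rate: (0.042×11.3)/(1 + 0.042×17) = 0.2769 kJ/s.
Profitability of dogwhelks: 11.4/21.9 = 0.5205 kJ/s.
Since 0.5205 > R, including dogwhelks increases the long-run rate.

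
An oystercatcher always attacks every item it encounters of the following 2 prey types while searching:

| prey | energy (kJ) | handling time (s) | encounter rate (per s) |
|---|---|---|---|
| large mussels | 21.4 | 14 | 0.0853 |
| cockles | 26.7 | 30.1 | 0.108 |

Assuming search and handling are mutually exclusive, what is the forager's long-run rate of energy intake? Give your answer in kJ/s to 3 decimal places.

Energy encountered per unit search time: 0.0853×21.4 + 0.108×26.7 = 4.709 kJ/s.
Handling time per unit search time: 0.0853×14 + 0.108×30.1 = 4.445.
Rate = 4.709/(1 + 4.445) = 0.8648 kJ/s.

0.865 kJ/s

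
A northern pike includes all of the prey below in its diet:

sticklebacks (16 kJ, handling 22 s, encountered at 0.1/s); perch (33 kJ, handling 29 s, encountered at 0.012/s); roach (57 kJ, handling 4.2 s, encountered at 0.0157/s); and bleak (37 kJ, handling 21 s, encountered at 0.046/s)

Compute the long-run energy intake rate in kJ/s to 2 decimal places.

Energy encountered per unit search time: 0.1×16 + 0.012×33 + 0.0157×57 + 0.046×37 = 4.593 kJ/s.
Handling time per unit search time: 0.1×22 + 0.012×29 + 0.0157×4.2 + 0.046×21 = 3.58.
Rate = 4.593/(1 + 3.58) = 1.003 kJ/s.

1.00 kJ/s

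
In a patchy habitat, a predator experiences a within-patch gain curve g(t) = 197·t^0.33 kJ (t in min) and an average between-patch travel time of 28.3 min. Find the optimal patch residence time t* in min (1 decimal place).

13.9 min

By the marginal value theorem, leave when the instantaneous gain rate g'(t) equals the habitat-wide average g(t)/(T + t).
g'(t) = 0.33·197·t^-0.67. Setting 0.33·197·t^-0.67 = 197·t^0.33/(28.3+t) gives 0.33(28.3+t) = t, so 0.67·t = 0.33×28.3.
t* = 0.33×28.3/0.67 = 13.94 min.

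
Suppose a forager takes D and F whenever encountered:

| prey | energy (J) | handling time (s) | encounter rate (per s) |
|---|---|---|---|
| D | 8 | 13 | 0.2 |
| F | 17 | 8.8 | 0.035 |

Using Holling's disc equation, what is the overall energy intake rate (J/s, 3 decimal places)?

0.562 J/s

Energy encountered per unit search time: 0.2×8 + 0.035×17 = 2.195 J/s.
Handling time per unit search time: 0.2×13 + 0.035×8.8 = 2.908.
Rate = 2.195/(1 + 2.908) = 0.5617 J/s.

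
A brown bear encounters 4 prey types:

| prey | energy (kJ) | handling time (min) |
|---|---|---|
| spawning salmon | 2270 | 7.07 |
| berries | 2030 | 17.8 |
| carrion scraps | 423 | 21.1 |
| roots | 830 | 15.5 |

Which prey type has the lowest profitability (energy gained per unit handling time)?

In descending order of E/h:
spawning salmon: 2270/7.07 = 321 kJ/min
berries: 2030/17.8 = 114 kJ/min
roots: 830/15.5 = 53.5 kJ/min
carrion scraps: 423/21.1 = 20 kJ/min

carrion scraps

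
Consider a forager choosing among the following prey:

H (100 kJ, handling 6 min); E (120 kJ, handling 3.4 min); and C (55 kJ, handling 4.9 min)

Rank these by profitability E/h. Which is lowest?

Profitability E/h (kJ/min): H = 100/6 = 16.7, E = 120/3.4 = 35.3, C = 55/4.9 = 11.2.
Ranked: E > H > C.

C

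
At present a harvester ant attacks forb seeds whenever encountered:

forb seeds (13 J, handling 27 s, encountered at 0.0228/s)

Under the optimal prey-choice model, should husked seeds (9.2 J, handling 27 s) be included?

Yes

On forb seeds alone, R = ΣλE/(1+Σλh) = 0.2964/1.616 = 0.1835 J/s.
Profitability of husked seeds: 9.2/27 = 0.3407 J/s.
0.3407 > 0.1835, so adding husked seeds raises the average — include it.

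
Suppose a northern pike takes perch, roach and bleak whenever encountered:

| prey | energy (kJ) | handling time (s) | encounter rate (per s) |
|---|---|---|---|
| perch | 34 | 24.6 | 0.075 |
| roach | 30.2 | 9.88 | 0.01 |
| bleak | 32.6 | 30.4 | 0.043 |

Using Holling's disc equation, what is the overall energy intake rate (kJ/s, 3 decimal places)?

R = Σλ_iE_i / (1 + Σλ_ih_i)
Numerator: 0.075×34 + 0.01×30.2 + 0.043×32.6 = 4.254
Denominator: 1 + 0.075×24.6 + 0.01×9.88 + 0.043×30.4 = 4.251
R = 4.254/4.251 = 1.001 kJ/s

1.001 kJ/s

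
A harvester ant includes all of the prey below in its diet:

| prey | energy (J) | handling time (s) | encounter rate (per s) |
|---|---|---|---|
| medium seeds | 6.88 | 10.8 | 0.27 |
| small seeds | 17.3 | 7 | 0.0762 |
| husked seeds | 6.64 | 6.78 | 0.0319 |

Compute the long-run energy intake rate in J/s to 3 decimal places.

0.726 J/s

R = (0.27×6.88 + 0.0762×17.3 + 0.0319×6.64) / (1 + 0.27×10.8 + 0.0762×7 + 0.0319×6.78) = 3.388/4.666 = 0.7261 J/s.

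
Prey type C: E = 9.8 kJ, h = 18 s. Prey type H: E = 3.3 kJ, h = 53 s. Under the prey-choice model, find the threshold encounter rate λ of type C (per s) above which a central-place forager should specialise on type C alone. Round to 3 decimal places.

Drop type H once their profitability E₂/h₂ falls below the rate achievable on type C alone: E₂/h₂ = λE₁/(1 + λh₁).
Solve for λ: λE₁h₂ = E₂(1 + λh₁) → λ(E₁h₂ − E₂h₁) = E₂ → λ = E₂/(E₁h₂ − E₂h₁).
λ = 3.3/(9.8×53 − 3.3×18) = 3.3/460 = 0.007174 per s.

0.007 per s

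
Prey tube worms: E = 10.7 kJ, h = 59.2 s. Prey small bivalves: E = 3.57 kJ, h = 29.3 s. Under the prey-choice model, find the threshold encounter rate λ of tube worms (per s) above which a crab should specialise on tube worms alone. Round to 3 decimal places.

At the threshold, the rate on tube worms alone equals the profitability of small bivalves: λ·10.7/(1 + λ·59.2) = 3.57/29.3 = 0.1218.
Rearranging, λ(10.7 − 0.1218×59.2) = 0.1218, so λ = 0.1218/3.487 = 0.03494 per s.

0.035 per s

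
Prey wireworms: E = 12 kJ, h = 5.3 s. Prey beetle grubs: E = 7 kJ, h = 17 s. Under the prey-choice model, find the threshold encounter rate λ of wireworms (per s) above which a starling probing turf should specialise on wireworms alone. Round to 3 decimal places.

Drop beetle grubs once their profitability E₂/h₂ falls below the rate achievable on wireworms alone: E₂/h₂ = λE₁/(1 + λh₁).
Solve for λ: λE₁h₂ = E₂(1 + λh₁) → λ(E₁h₂ − E₂h₁) = E₂ → λ = E₂/(E₁h₂ − E₂h₁).
λ = 7/(12×17 − 7×5.3) = 7/166.9 = 0.04194 per s.

0.042 per s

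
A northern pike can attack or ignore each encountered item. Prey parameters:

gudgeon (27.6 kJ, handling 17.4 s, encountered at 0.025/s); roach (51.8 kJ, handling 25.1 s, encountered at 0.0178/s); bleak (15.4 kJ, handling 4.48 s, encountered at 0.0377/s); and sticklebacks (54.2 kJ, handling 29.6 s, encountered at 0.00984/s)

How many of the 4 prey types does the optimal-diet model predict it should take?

Rank by E/h (kJ/s): bleak 3.44, roach 2.06, sticklebacks 1.83, gudgeon 1.59. Include each in turn until the next type's E/h falls below the running intake rate.
Rate on top 1: 0.4967. roach: 2.06 > 0.4967 → include.
Rate on top 2: 0.93. sticklebacks: 1.83 > 0.93 → include.
Rate on top 3: 1.068. gudgeon: 1.59 > 1.068 → include.
Optimal diet: bleak, roach, sticklebacks, gudgeon — 4 of 4 types.

4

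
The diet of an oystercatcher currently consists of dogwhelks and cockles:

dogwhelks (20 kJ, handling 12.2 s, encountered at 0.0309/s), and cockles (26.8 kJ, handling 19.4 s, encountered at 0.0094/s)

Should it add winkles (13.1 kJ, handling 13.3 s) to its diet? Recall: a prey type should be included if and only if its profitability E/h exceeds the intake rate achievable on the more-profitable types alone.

Intake rate on the current diet: R = (0.0309×20 + 0.0094×26.8) / (1 + 0.0309×12.2 + 0.0094×19.4) = 0.8699/1.559 = 0.5579 kJ/s.
winkles: E/h = 13.1/13.3 = 0.985 kJ/s.
Since 0.985 > R, including winkles increases the long-run rate.

Yes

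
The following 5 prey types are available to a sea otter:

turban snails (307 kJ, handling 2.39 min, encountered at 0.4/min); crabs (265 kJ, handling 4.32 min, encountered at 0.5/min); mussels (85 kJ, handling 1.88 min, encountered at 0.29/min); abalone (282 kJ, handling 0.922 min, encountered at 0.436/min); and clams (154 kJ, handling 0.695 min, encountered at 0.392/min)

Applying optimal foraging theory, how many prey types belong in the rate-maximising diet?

Profitabilities (E/h, kJ/min): abalone 306, clams 222, turban snails 128, crabs 61.3, mussels 45.2. Add prey in this order while the next type's profitability exceeds the intake rate on those already taken.
Rate on top 1: 87.7. clams: 222 > 87.7 → include.
Rate on top 2: 109.5. turban snails: 128 > 109.5 → include.
Rate on top 3: 116.4. crabs: 61.3 < 116.4 → exclude; stop.
Optimal diet: abalone, clams, turban snails — 3 of 5 types.

3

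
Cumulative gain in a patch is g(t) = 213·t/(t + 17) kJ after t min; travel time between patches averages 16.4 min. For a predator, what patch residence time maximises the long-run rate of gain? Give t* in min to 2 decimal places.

Optimal t* satisfies g'(t*) = g(t*)/(T + t*).
g'(t) = 213·17/(t + 17)². Setting 213·17/(t+17)² = 213t/[(t+17)(16.4+t)] gives 17(16.4+t) = t(t+17), so t² = 17×16.4 = 278.8.
t* = √278.8 = 16.7 min.

16.70 min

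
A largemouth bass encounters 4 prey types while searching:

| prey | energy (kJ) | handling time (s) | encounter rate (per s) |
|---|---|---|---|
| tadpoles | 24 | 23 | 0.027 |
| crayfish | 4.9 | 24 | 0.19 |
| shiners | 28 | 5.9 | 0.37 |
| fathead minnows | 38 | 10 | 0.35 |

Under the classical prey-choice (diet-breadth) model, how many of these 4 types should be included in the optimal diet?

2

E/h in descending order: shiners 4.75, fathead minnows 3.8, tadpoles 1.04, crayfish 0.204 kJ/s. The optimal diet is the largest prefix of this list for which every included type satisfies E_i/h_i > R on the types above it.
Rate on top 1: 3.255. fathead minnows: 3.8 > 3.255 → include.
Rate on top 2: 3.54. tadpoles: 1.04 < 3.54 → exclude; stop.
Optimal diet: shiners, fathead minnows — 2 of 4 types.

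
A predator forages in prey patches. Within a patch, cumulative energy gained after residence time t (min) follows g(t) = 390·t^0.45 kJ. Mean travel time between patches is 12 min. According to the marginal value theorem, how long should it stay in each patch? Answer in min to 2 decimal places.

Maximise g(t)/(T+t): set derivative to zero → g'(t)(T+t) = g(t).
g'(t) = 0.45·390·t^-0.55. Setting 0.45·390·t^-0.55 = 390·t^0.45/(12+t) gives 0.45(12+t) = t, so 0.55·t = 0.45×12.
t* = 0.45×12/0.55 = 9.818 min.

9.82 min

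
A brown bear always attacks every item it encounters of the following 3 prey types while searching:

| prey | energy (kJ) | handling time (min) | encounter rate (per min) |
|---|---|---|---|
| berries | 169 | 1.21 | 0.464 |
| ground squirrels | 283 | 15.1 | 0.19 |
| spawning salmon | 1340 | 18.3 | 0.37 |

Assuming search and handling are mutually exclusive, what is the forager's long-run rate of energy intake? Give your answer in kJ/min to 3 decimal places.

56.063 kJ/min

R = Σλ_iE_i / (1 + Σλ_ih_i)
Numerator: 0.464×169 + 0.19×283 + 0.37×1340 = 628
Denominator: 1 + 0.464×1.21 + 0.19×15.1 + 0.37×18.3 = 11.2
R = 628/11.2 = 56.06 kJ/min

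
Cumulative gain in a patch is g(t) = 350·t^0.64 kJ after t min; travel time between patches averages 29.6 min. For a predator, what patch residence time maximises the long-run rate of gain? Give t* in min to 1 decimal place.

52.6 min

By the marginal value theorem, leave when the instantaneous gain rate g'(t) equals the habitat-wide average g(t)/(T + t).
g'(t) = 0.64·350·t^-0.36. Setting 0.64·350·t^-0.36 = 350·t^0.64/(29.6+t) gives 0.64(29.6+t) = t, so 0.36·t = 0.64×29.6.
t* = 0.64×29.6/0.36 = 52.62 min.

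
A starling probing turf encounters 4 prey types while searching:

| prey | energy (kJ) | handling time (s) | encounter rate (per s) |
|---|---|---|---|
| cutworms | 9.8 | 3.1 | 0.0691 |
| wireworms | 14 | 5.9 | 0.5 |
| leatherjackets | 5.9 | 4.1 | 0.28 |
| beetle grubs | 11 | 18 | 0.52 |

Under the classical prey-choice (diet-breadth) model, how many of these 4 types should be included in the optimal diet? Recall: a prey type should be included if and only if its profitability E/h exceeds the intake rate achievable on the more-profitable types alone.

Rank by E/h (kJ/s): cutworms 3.16, wireworms 2.37, leatherjackets 1.44, beetle grubs 0.611. Include each in turn until the next type's E/h falls below the running intake rate.
Rate on top 1: 0.5577. wireworms: 2.37 > 0.5577 → include.
Rate on top 2: 1.844. leatherjackets: 1.44 < 1.844 → exclude; stop.
Optimal diet: cutworms, wireworms — 2 of 4 types.

2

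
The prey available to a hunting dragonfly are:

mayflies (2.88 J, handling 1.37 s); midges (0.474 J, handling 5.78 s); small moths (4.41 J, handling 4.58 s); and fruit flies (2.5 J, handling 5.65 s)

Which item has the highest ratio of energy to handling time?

mayflies

Profitability E/h (J/s): mayflies = 2.88/1.37 = 2.1, midges = 0.474/5.78 = 0.082, small moths = 4.41/4.58 = 0.963, fruit flies = 2.5/5.65 = 0.442.
Ranked: mayflies > small moths > fruit flies > midges.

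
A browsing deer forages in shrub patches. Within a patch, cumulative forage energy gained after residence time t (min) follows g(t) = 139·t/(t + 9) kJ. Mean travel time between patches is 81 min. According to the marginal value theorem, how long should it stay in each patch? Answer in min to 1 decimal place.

27.0 min

By the marginal value theorem, leave when the instantaneous gain rate g'(t) equals the habitat-wide average g(t)/(T + t).
g'(t) = 139·9/(t + 9)². Setting 139·9/(t+9)² = 139t/[(t+9)(81+t)] gives 9(81+t) = t(t+9), so t² = 9×81 = 729.
t* = √729 = 27 min.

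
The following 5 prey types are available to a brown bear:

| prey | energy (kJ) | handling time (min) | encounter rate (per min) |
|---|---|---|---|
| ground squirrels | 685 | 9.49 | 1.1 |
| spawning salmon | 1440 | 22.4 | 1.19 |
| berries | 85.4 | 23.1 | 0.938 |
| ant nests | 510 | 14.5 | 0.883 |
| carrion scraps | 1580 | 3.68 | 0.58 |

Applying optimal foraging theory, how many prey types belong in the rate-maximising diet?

1

Profitabilities (E/h, kJ/min): carrion scraps 429, ground squirrels 72.2, spawning salmon 64.3, ant nests 35.2, berries 3.7. Add prey in this order while the next type's profitability exceeds the intake rate on those already taken.
Rate on top 1: 292.4. ground squirrels: 72.2 < 292.4 → exclude; stop.
Optimal diet: carrion scraps — 1 of 5 types.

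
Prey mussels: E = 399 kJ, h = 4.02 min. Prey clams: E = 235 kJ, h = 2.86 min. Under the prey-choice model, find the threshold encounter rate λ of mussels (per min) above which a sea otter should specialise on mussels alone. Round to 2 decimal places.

Drop clams once their profitability E₂/h₂ falls below the rate achievable on mussels alone: E₂/h₂ = λE₁/(1 + λh₁).
Solve for λ: λE₁h₂ = E₂(1 + λh₁) → λ(E₁h₂ − E₂h₁) = E₂ → λ = E₂/(E₁h₂ − E₂h₁).
λ = 235/(399×2.86 − 235×4.02) = 235/196.4 = 1.196 per min.

1.20 per min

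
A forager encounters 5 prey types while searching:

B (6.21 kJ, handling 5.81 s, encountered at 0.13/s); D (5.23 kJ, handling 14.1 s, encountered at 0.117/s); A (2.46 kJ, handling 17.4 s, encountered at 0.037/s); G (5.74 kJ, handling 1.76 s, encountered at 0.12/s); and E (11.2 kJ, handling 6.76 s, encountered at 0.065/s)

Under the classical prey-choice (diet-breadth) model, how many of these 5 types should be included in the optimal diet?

3

E/h in descending order: G 3.26, E 1.66, B 1.07, D 0.371, A 0.141 kJ/s. The optimal diet is the largest prefix of this list for which every included type satisfies E_i/h_i > R on the types above it.
Rate on top 1: 0.5687. E: 1.66 > 0.5687 → include.
Rate on top 2: 0.8584. B: 1.07 > 0.8584 → include.
Rate on top 3: 0.9244. D: 0.371 < 0.9244 → exclude; stop.
Optimal diet: G, E, B — 3 of 5 types.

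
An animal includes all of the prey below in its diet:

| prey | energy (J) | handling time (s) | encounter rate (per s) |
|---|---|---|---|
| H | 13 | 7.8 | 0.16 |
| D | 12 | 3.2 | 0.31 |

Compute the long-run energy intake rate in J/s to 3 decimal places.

Energy encountered per unit search time: 0.16×13 + 0.31×12 = 5.8 J/s.
Handling time per unit search time: 0.16×7.8 + 0.31×3.2 = 2.24.
Rate = 5.8/(1 + 2.24) = 1.79 J/s.

1.790 J/s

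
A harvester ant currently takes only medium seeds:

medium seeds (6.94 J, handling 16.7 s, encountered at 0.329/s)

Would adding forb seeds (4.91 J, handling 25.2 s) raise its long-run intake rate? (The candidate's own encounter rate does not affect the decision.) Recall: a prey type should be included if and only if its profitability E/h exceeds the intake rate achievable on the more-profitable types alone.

Current rate: (0.329×6.94)/(1 + 0.329×16.7) = 0.3516 J/s.
forb seeds: E/h = 4.91/25.2 = 0.1948 J/s.
Since 0.1948 < R, time spent handling forb seeds is better spent searching.

No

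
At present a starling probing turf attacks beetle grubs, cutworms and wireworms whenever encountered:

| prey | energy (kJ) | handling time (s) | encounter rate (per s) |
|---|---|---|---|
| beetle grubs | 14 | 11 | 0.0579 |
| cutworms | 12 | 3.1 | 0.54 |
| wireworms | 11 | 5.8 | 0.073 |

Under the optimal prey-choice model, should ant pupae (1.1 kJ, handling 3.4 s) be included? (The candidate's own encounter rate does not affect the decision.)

On beetle grubs, cutworms and wireworms alone, R = ΣλE/(1+Σλh) = 8.094/3.734 = 2.167 kJ/s.
Profitability of ant pupae: 1.1/3.4 = 0.3235 kJ/s.
0.3235 < 2.167, so adding ant pupae would lower the average — exclude it.

No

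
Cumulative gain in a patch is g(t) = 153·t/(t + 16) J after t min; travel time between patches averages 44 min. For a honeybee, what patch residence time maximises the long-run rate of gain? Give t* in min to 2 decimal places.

26.53 min

By the marginal value theorem, leave when the instantaneous gain rate g'(t) equals the habitat-wide average g(t)/(T + t).
g'(t) = 153·16/(t + 16)². Setting 153·16/(t+16)² = 153t/[(t+16)(44+t)] gives 16(44+t) = t(t+16), so t² = 16×44 = 704.
t* = √704 = 26.53 min.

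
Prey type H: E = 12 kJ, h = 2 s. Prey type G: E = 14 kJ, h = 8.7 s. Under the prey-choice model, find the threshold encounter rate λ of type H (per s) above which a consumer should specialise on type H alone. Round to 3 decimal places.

0.183 per s

The zero-one rule: include type G iff E₂/h₂ > λE₁/(1+λh₁). Equality gives the switch point.
λE₁h₂ = E₂ + λE₂h₁ ⇒ λ = E₂/(E₁h₂ − E₂h₁) = 14/(104.4 − 28) = 0.1832 per s.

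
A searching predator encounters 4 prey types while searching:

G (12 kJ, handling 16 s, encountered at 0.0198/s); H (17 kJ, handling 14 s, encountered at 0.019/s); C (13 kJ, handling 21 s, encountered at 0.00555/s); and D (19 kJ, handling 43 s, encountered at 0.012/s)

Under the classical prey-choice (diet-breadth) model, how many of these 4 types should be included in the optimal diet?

4

Rank by E/h (kJ/s): H 1.21, G 0.75, C 0.619, D 0.442. Include each in turn until the next type's E/h falls below the running intake rate.
Rate on top 1: 0.2551. G: 0.75 > 0.2551 → include.
Rate on top 2: 0.3542. C: 0.619 > 0.3542 → include.
Rate on top 3: 0.3723. D: 0.442 > 0.3723 → include.
Optimal diet: H, G, C, D — 4 of 4 types.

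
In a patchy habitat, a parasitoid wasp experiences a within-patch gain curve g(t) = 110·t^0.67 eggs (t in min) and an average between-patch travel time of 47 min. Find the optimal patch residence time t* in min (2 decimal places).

95.42 min

By the marginal value theorem, leave when the instantaneous gain rate g'(t) equals the habitat-wide average g(t)/(T + t).
g'(t) = 0.67·110·t^-0.33. Setting 0.67·110·t^-0.33 = 110·t^0.67/(47+t) gives 0.67(47+t) = t, so 0.33·t = 0.67×47.
t* = 0.67×47/0.33 = 95.42 min.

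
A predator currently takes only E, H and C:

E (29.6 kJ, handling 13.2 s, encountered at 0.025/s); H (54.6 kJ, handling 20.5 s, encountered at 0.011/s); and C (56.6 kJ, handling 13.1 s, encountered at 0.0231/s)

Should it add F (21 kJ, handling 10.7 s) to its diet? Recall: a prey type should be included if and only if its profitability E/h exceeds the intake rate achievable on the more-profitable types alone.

On E, H and C alone, R = ΣλE/(1+Σλh) = 2.648/1.858 = 1.425 kJ/s.
Profitability of F: 21/10.7 = 1.963 kJ/s.
Since 1.963 > R, including F increases the long-run rate.

Yes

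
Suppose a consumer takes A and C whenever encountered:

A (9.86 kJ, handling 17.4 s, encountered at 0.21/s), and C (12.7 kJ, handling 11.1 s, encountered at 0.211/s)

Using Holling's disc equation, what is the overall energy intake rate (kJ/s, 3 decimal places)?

0.679 kJ/s

R = Σλ_iE_i / (1 + Σλ_ih_i)
Numerator: 0.21×9.86 + 0.211×12.7 = 4.75
Denominator: 1 + 0.21×17.4 + 0.211×11.1 = 6.996
R = 4.75/6.996 = 0.679 kJ/s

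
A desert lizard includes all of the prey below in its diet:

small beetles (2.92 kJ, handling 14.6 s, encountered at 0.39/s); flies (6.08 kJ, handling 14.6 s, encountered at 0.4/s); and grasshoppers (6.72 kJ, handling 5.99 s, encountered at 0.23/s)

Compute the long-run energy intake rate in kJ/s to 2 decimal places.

Energy encountered per unit search time: 0.39×2.92 + 0.4×6.08 + 0.23×6.72 = 5.116 kJ/s.
Handling time per unit search time: 0.39×14.6 + 0.4×14.6 + 0.23×5.99 = 12.91.
Rate = 5.116/(1 + 12.91) = 0.3678 kJ/s.

0.37 kJ/s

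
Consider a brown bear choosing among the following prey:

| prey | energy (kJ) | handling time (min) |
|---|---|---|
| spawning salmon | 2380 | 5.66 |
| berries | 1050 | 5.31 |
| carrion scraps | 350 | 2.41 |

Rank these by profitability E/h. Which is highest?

spawning salmon

Profitability E/h (kJ/min): spawning salmon = 2380/5.66 = 420, berries = 1050/5.31 = 198, carrion scraps = 350/2.41 = 145.
Ranked: spawning salmon > berries > carrion scraps.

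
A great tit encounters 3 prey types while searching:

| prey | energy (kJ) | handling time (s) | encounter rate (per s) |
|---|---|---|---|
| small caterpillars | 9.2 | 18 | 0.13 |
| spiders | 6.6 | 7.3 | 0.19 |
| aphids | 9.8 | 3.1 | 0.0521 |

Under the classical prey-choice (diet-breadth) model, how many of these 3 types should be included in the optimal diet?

2

E/h in descending order: aphids 3.16, spiders 0.904, small caterpillars 0.511 kJ/s. The optimal diet is the largest prefix of this list for which every included type satisfies E_i/h_i > R on the types above it.
Rate on top 1: 0.4396. spiders: 0.904 > 0.4396 → include.
Rate on top 2: 0.6924. small caterpillars: 0.511 < 0.6924 → exclude; stop.
Optimal diet: aphids, spiders — 2 of 3 types.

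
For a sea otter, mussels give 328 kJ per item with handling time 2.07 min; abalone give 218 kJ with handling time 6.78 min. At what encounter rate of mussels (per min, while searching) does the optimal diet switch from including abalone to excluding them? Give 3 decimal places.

0.123 per min

Drop abalone once their profitability E₂/h₂ falls below the rate achievable on mussels alone: E₂/h₂ = λE₁/(1 + λh₁).
Solve for λ: λE₁h₂ = E₂(1 + λh₁) → λ(E₁h₂ − E₂h₁) = E₂ → λ = E₂/(E₁h₂ − E₂h₁).
λ = 218/(328×6.78 − 218×2.07) = 218/1773 = 0.123 per min.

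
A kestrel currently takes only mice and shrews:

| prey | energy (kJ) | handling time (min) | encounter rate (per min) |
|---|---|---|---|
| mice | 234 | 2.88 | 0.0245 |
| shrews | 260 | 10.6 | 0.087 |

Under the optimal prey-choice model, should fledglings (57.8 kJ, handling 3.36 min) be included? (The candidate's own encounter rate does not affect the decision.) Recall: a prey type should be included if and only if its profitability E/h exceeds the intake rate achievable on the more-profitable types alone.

Intake rate on the current diet: R = (0.0245×234 + 0.087×260) / (1 + 0.0245×2.88 + 0.087×10.6) = 28.35/1.993 = 14.23 kJ/min.
fledglings: E/h = 57.8/3.36 = 17.2 kJ/min.
Since 17.2 > R, including fledglings increases the long-run rate.

Yes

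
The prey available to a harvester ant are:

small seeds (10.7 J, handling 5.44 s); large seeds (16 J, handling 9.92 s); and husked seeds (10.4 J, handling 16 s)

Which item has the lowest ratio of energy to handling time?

Profitability E/h (J/s): small seeds = 10.7/5.44 = 1.97, large seeds = 16/9.92 = 1.61, husked seeds = 10.4/16 = 0.65.
Ranked: small seeds > large seeds > husked seeds.

husked seeds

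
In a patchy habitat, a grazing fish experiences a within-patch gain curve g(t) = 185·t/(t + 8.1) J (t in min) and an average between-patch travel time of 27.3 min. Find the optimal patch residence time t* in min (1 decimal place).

14.9 min

By the marginal value theorem, leave when the instantaneous gain rate g'(t) equals the habitat-wide average g(t)/(T + t).
g'(t) = 185·8.1/(t + 8.1)². Setting 185·8.1/(t+8.1)² = 185t/[(t+8.1)(27.3+t)] gives 8.1(27.3+t) = t(t+8.1), so t² = 8.1×27.3 = 221.1.
t* = √221.1 = 14.87 min.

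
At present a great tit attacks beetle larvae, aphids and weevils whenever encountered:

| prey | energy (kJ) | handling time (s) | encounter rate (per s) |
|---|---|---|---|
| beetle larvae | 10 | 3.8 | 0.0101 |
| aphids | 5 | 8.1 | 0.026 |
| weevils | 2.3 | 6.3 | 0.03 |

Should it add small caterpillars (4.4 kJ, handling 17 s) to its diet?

On beetle larvae, aphids and weevils alone, R = ΣλE/(1+Σλh) = 0.3/1.438 = 0.2086 kJ/s.
Profitability of small caterpillars: 4.4/17 = 0.2588 kJ/s.
Since 0.2588 > R, including small caterpillars increases the long-run rate.

Yes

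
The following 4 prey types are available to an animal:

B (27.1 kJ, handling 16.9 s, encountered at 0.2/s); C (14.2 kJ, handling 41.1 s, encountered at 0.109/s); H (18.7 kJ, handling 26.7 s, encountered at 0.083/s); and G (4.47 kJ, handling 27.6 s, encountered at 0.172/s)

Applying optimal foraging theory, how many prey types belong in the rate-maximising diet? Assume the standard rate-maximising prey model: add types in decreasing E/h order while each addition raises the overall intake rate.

E/h in descending order: B 1.6, H 0.7, C 0.345, G 0.162 kJ/s. The optimal diet is the largest prefix of this list for which every included type satisfies E_i/h_i > R on the types above it.
Rate on top 1: 1.237. H: 0.7 < 1.237 → exclude; stop.
Optimal diet: B — 1 of 4 types.

1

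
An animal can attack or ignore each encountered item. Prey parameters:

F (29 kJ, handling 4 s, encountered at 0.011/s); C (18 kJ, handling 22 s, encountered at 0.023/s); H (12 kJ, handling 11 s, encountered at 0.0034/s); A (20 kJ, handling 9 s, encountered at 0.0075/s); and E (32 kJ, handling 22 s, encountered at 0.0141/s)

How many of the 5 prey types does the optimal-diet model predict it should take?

5

Profitabilities (E/h, kJ/s): F 7.25, A 2.22, E 1.45, H 1.09, C 0.818. Add prey in this order while the next type's profitability exceeds the intake rate on those already taken.
Rate on top 1: 0.3056. A: 2.22 > 0.3056 → include.
Rate on top 2: 0.422. E: 1.45 > 0.422 → include.
Rate on top 3: 0.6473. H: 1.09 > 0.6473 → include.
Rate on top 4: 0.6586. C: 0.818 > 0.6586 → include.
Optimal diet: F, A, E, H, C — 5 of 5 types.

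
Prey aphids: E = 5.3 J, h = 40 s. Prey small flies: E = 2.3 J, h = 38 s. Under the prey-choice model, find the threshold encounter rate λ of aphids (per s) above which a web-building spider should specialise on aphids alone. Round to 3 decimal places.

Drop small flies once their profitability E₂/h₂ falls below the rate achievable on aphids alone: E₂/h₂ = λE₁/(1 + λh₁).
Solve for λ: λE₁h₂ = E₂(1 + λh₁) → λ(E₁h₂ − E₂h₁) = E₂ → λ = E₂/(E₁h₂ − E₂h₁).
λ = 2.3/(5.3×38 − 2.3×40) = 2.3/109.4 = 0.02102 per s.

0.021 per s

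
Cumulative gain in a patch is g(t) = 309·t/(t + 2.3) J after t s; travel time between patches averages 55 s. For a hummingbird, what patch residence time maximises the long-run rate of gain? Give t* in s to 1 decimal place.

By the marginal value theorem, leave when the instantaneous gain rate g'(t) equals the habitat-wide average g(t)/(T + t).
g'(t) = 309·2.3/(t + 2.3)². Setting 309·2.3/(t+2.3)² = 309t/[(t+2.3)(55+t)] gives 2.3(55+t) = t(t+2.3), so t² = 2.3×55 = 126.5.
t* = √126.5 = 11.25 s.

11.2 s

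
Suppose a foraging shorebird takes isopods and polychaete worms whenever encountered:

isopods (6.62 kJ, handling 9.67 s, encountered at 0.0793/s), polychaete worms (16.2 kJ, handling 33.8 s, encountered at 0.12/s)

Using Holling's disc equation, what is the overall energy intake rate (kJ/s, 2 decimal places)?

R = (0.0793×6.62 + 0.12×16.2) / (1 + 0.0793×9.67 + 0.12×33.8) = 2.469/5.823 = 0.424 kJ/s.

0.42 kJ/s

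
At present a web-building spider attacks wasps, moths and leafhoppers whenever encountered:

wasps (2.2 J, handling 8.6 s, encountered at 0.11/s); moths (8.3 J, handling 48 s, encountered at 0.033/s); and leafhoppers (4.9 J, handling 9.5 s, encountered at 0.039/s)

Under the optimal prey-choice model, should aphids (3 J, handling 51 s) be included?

Intake rate on the current diet: R = (0.11×2.2 + 0.033×8.3 + 0.039×4.9) / (1 + 0.11×8.6 + 0.033×48 + 0.039×9.5) = 0.707/3.901 = 0.1813 J/s.
aphids: E/h = 3/51 = 0.05882 J/s.
0.05882 < 0.1813, so adding aphids would lower the average — exclude it.

No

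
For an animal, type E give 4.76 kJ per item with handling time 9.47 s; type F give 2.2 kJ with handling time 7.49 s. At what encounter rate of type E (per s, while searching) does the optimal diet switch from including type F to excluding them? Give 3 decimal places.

The zero-one rule: include type F iff E₂/h₂ > λE₁/(1+λh₁). Equality gives the switch point.
λE₁h₂ = E₂ + λE₂h₁ ⇒ λ = E₂/(E₁h₂ − E₂h₁) = 2.2/(35.65 − 20.83) = 0.1485 per s.

0.148 per s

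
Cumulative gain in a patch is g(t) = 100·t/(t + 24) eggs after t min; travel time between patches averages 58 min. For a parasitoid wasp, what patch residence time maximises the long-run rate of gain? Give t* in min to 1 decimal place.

By the marginal value theorem, leave when the instantaneous gain rate g'(t) equals the habitat-wide average g(t)/(T + t).
g'(t) = 100·24/(t + 24)². Setting 100·24/(t+24)² = 100t/[(t+24)(58+t)] gives 24(58+t) = t(t+24), so t² = 24×58 = 1392.
t* = √1392 = 37.31 min.

37.3 min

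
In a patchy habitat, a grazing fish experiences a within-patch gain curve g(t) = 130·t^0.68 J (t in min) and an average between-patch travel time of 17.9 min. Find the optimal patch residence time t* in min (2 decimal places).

Maximise g(t)/(T+t): set derivative to zero → g'(t)(T+t) = g(t).
g'(t) = 0.68·130·t^-0.32. Setting 0.68·130·t^-0.32 = 130·t^0.68/(17.9+t) gives 0.68(17.9+t) = t, so 0.32·t = 0.68×17.9.
t* = 0.68×17.9/0.32 = 38.04 min.

38.04 min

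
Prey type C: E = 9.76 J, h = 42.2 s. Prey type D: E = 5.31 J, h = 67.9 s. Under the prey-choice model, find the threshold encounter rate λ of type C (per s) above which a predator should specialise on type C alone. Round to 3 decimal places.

0.012 per s

Drop type D once their profitability E₂/h₂ falls below the rate achievable on type C alone: E₂/h₂ = λE₁/(1 + λh₁).
Solve for λ: λE₁h₂ = E₂(1 + λh₁) → λ(E₁h₂ − E₂h₁) = E₂ → λ = E₂/(E₁h₂ − E₂h₁).
λ = 5.31/(9.76×67.9 − 5.31×42.2) = 5.31/438.6 = 0.01211 per s.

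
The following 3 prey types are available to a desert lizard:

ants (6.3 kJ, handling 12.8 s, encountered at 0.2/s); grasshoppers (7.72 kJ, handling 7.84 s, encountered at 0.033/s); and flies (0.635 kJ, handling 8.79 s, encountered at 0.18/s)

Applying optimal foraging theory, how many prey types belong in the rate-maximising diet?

2

E/h in descending order: grasshoppers 0.985, ants 0.492, flies 0.0722 kJ/s. The optimal diet is the largest prefix of this list for which every included type satisfies E_i/h_i > R on the types above it.
Rate on top 1: 0.2024. ants: 0.492 > 0.2024 → include.
Rate on top 2: 0.3967. flies: 0.0722 < 0.3967 → exclude; stop.
Optimal diet: grasshoppers, ants — 2 of 3 types.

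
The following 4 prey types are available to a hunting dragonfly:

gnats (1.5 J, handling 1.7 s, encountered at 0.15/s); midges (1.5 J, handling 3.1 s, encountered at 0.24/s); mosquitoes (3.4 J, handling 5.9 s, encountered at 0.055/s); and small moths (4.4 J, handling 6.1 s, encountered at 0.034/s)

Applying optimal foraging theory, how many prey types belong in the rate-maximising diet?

Profitabilities (E/h, J/s): gnats 0.882, small moths 0.721, mosquitoes 0.576, midges 0.484. Add prey in this order while the next type's profitability exceeds the intake rate on those already taken.
Rate on top 1: 0.1793. small moths: 0.721 > 0.1793 → include.
Rate on top 2: 0.2562. mosquitoes: 0.576 > 0.2562 → include.
Rate on top 3: 0.3143. midges: 0.484 > 0.3143 → include.
Optimal diet: gnats, small moths, mosquitoes, midges — 4 of 4 types.

4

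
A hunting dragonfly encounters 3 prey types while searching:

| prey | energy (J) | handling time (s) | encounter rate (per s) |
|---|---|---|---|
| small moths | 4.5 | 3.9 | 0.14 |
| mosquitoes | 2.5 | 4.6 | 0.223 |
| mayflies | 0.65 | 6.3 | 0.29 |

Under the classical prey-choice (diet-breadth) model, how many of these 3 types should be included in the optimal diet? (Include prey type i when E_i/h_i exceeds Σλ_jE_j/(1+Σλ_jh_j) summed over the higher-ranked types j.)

Rank by E/h (J/s): small moths 1.15, mosquitoes 0.543, mayflies 0.103. Include each in turn until the next type's E/h falls below the running intake rate.
Rate on top 1: 0.4075. mosquitoes: 0.543 > 0.4075 → include.
Rate on top 2: 0.4617. mayflies: 0.103 < 0.4617 → exclude; stop.
Optimal diet: small moths, mosquitoes — 2 of 3 types.

2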